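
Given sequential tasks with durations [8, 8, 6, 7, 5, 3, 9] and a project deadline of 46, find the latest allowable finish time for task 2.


LF(activity 2) = deadline - sum of successor durations
Successors: activities 3 through 7 with durations [6, 7, 5, 3, 9]
Sum of successor durations = 30
LF = 46 - 30 = 16

16


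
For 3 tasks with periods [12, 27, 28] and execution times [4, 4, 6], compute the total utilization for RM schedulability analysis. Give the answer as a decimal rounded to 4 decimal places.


Compute individual utilizations (exact fractions):
  Task 1: C/T = 4/12 = 1/3 (approx. 0.3333)
  Task 2: C/T = 4/27 (approx. 0.1481)
  Task 3: C/T = 6/28 = 3/14 (approx. 0.2143)
Total utilization U = 1/3 + 4/27 + 3/14 = 263/378
Rounded to 4 decimal places: U = 0.6958
RM (Liu & Layland) bound for 3 tasks = 0.779763; compare with U = 263/378 (approx. 0.695767)
U <= bound, so schedulable by RM sufficient condition.

0.6958


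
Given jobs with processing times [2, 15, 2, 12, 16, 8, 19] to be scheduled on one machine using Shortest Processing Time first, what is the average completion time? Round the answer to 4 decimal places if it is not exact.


Sort jobs by processing time (SPT order): [2, 2, 8, 12, 15, 16, 19]
Compute completion times sequentially:
  Job 1: processing = 2, completes at 2
  Job 2: processing = 2, completes at 4
  Job 3: processing = 8, completes at 12
  Job 4: processing = 12, completes at 24
  Job 5: processing = 15, completes at 39
  Job 6: processing = 16, completes at 55
  Job 7: processing = 19, completes at 74
Sum of completion times = 210
Average completion time = 210/7 = 30.0

30.0


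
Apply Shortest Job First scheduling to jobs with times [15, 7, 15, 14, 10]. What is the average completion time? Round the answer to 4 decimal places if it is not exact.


SJF order (ascending): [7, 10, 14, 15, 15]
Completion times:
  Job 1: burst=7, C=7
  Job 2: burst=10, C=17
  Job 3: burst=14, C=31
  Job 4: burst=15, C=46
  Job 5: burst=15, C=61
Average completion = 162/5 = 32.4

32.4


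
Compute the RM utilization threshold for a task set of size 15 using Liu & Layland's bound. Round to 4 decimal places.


Compute 2^(1/15) = 1.0472941228
Subtract 1: 1.0472941228 - 1 = 0.0472941228
Multiply by n: 15 * 0.0472941228 = 0.7094118420
Round to 4 dp: 0.7094

0.7094


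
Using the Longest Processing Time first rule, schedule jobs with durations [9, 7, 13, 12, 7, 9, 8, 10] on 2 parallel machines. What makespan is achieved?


Sort jobs in decreasing order (LPT): [13, 12, 10, 9, 9, 8, 7, 7]
Assign each job to the least loaded machine:
  Machine 1: jobs [13, 9, 9, 7], load = 38
  Machine 2: jobs [12, 10, 8, 7], load = 37
Makespan = max load = 38

38


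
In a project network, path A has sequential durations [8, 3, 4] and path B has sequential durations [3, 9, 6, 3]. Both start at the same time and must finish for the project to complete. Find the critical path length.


Path A total = 8 + 3 + 4 = 15
Path B total = 3 + 9 + 6 + 3 = 21
Critical path = longest path = max(15, 21) = 21

21


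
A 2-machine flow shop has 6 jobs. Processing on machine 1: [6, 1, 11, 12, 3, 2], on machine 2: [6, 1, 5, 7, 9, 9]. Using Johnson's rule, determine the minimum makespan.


Apply Johnson's rule:
  Group 1 (a <= b): [(2, 1, 1), (6, 2, 9), (5, 3, 9), (1, 6, 6)]
  Group 2 (a > b): [(4, 12, 7), (3, 11, 5)]
Optimal job order: [2, 6, 5, 1, 4, 3]
Schedule:
  Job 2: M1 done at 1, M2 done at 2
  Job 6: M1 done at 3, M2 done at 12
  Job 5: M1 done at 6, M2 done at 21
  Job 1: M1 done at 12, M2 done at 27
  Job 4: M1 done at 24, M2 done at 34
  Job 3: M1 done at 35, M2 done at 40
Makespan = 40

40


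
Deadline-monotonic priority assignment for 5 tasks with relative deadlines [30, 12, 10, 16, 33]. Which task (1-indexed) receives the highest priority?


Sort tasks by relative deadline (ascending):
  Task 3: deadline = 10
  Task 2: deadline = 12
  Task 4: deadline = 16
  Task 1: deadline = 30
  Task 5: deadline = 33
Priority order (highest first): [3, 2, 4, 1, 5]
Highest priority task = 3

3


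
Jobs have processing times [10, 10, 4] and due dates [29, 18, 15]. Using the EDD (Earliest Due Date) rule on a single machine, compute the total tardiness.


Sort by due date (EDD order): [(4, 15), (10, 18), (10, 29)]
Compute completion times and tardiness:
  Job 1: p=4, d=15, C=4, tardiness=max(0,4-15)=0
  Job 2: p=10, d=18, C=14, tardiness=max(0,14-18)=0
  Job 3: p=10, d=29, C=24, tardiness=max(0,24-29)=0
Total tardiness = 0

0


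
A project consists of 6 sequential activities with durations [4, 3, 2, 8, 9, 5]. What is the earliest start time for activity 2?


Activity 2 starts after activities 1 through 1 complete.
Predecessor durations: [4]
ES = 4 = 4

4


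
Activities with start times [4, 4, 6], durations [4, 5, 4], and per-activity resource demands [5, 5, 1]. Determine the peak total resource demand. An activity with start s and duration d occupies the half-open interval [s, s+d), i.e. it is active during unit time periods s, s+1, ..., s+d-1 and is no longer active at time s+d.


Each activity i is active on [start_i, start_i + duration_i).
Compute total resource usage per time slot:
  t=0: active resources = [], total = 0
  t=1: active resources = [], total = 0
  t=2: active resources = [], total = 0
  t=3: active resources = [], total = 0
  t=4: active resources = [5, 5], total = 10
  t=5: active resources = [5, 5], total = 10
  t=6: active resources = [5, 5, 1], total = 11
  t=7: active resources = [5, 5, 1], total = 11
  t=8: active resources = [5, 1], total = 6
  t=9: active resources = [1], total = 1
Peak resource demand = 11

11


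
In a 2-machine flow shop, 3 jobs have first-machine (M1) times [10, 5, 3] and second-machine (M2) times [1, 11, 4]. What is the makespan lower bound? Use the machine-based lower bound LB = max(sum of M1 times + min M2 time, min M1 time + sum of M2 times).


LB1 = sum(M1 times) + min(M2 times) = 18 + 1 = 19
LB2 = min(M1 times) + sum(M2 times) = 3 + 16 = 19
Lower bound = max(LB1, LB2) = max(19, 19) = 19

19


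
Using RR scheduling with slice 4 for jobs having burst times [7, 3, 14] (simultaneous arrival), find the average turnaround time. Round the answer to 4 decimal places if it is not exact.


Time quantum = 4
Execution trace:
  J1 runs 4 units, time = 4
  J2 runs 3 units, time = 7
  J3 runs 4 units, time = 11
  J1 runs 3 units, time = 14
  J3 runs 4 units, time = 18
  J3 runs 4 units, time = 22
  J3 runs 2 units, time = 24
Finish times: [14, 7, 24]
Average turnaround = 45/3 = 15.0

15.0


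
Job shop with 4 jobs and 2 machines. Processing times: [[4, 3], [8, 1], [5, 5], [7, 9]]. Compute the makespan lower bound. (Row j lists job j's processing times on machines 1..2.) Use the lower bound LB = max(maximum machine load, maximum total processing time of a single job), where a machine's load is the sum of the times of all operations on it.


Machine loads:
  Machine 1: 4 + 8 + 5 + 7 = 24
  Machine 2: 3 + 1 + 5 + 9 = 18
Max machine load = 24
Job totals:
  Job 1: 7
  Job 2: 9
  Job 3: 10
  Job 4: 16
Max job total = 16
Lower bound = max(24, 16) = 24

24


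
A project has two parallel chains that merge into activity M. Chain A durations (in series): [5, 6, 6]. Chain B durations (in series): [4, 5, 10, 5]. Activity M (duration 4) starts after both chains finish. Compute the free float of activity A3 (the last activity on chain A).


ES(A3) = sum of predecessors on chain A = 11
EF(A3) = ES + duration = 11 + 6 = 17
Successor of A3 is M. ES(M) = max(sum(A), sum(B)) = max(17, 24) = 24
Free float = ES(successor) - EF(current) = 24 - 17 = 7

7


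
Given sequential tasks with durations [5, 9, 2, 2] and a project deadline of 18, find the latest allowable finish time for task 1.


LF(activity 1) = deadline - sum of successor durations
Successors: activities 2 through 4 with durations [9, 2, 2]
Sum of successor durations = 13
LF = 18 - 13 = 5

5


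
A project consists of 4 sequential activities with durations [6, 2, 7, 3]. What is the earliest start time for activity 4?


Activity 4 starts after activities 1 through 3 complete.
Predecessor durations: [6, 2, 7]
ES = 6 + 2 + 7 = 15

15


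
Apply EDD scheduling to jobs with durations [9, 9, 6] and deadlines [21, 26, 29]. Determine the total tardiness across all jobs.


Sort by due date (EDD order): [(9, 21), (9, 26), (6, 29)]
Compute completion times and tardiness:
  Job 1: p=9, d=21, C=9, tardiness=max(0,9-21)=0
  Job 2: p=9, d=26, C=18, tardiness=max(0,18-26)=0
  Job 3: p=6, d=29, C=24, tardiness=max(0,24-29)=0
Total tardiness = 0

0


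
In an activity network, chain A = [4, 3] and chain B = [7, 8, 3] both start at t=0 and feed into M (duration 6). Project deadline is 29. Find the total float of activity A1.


Forward pass: ES(A1) = sum of predecessors on chain A = 0
EF = ES + duration = 0 + 4 = 4
Backward pass: LF(M) = deadline = 29; LS(M) = 29 - 6 = 23
LF(A1) = LS(M) - sum(successors on chain A) = 23 - 3 = 20
LS = LF - duration = 20 - 4 = 16
Total float = LS - ES = 16 - 0 = 16

16


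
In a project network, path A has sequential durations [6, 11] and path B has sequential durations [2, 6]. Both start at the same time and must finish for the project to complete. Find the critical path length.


Path A total = 6 + 11 = 17
Path B total = 2 + 6 = 8
Critical path = longest path = max(17, 8) = 17

17


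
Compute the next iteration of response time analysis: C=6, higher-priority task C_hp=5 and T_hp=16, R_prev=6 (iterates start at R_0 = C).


R_next = C + ceil(R_prev / T_hp) * C_hp
ceil(6 / 16) = ceil(0.375) = 1
Interference = 1 * 5 = 5
R_next = 6 + 5 = 11

11


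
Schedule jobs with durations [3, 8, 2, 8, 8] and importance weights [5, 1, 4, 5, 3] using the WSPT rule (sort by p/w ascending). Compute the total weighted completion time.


Compute p/w ratios and sort ascending (WSPT): [(2, 4), (3, 5), (8, 5), (8, 3), (8, 1)]
Compute weighted completion times:
  Job (p=2,w=4): C=2, w*C=4*2=8
  Job (p=3,w=5): C=5, w*C=5*5=25
  Job (p=8,w=5): C=13, w*C=5*13=65
  Job (p=8,w=3): C=21, w*C=3*21=63
  Job (p=8,w=1): C=29, w*C=1*29=29
Total weighted completion time = 190

190


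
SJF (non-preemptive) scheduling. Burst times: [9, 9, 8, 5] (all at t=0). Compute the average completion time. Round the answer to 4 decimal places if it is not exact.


SJF order (ascending): [5, 8, 9, 9]
Completion times:
  Job 1: burst=5, C=5
  Job 2: burst=8, C=13
  Job 3: burst=9, C=22
  Job 4: burst=9, C=31
Average completion = 71/4 = 17.75

17.75


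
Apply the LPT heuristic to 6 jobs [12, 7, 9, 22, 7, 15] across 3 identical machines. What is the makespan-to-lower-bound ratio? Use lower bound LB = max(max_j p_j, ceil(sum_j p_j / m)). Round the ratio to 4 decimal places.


LPT order: [22, 15, 12, 9, 7, 7]
Machine loads after assignment: [22, 22, 28]
LPT makespan = 28
Lower bound = max(max_job, ceil(total/3)) = max(22, 24) = 24
Ratio = 28 / 24 = 1.1667

1.1667


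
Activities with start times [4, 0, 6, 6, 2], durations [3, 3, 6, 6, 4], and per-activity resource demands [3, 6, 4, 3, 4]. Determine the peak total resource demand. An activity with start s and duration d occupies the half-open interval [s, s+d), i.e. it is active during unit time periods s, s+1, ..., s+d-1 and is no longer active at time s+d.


Each activity i is active on [start_i, start_i + duration_i).
Compute total resource usage per time slot:
  t=0: active resources = [6], total = 6
  t=1: active resources = [6], total = 6
  t=2: active resources = [6, 4], total = 10
  t=3: active resources = [4], total = 4
  t=4: active resources = [3, 4], total = 7
  t=5: active resources = [3, 4], total = 7
  t=6: active resources = [3, 4, 3], total = 10
  t=7: active resources = [4, 3], total = 7
  t=8: active resources = [4, 3], total = 7
  t=9: active resources = [4, 3], total = 7
  t=10: active resources = [4, 3], total = 7
  t=11: active resources = [4, 3], total = 7
Peak resource demand = 10

10


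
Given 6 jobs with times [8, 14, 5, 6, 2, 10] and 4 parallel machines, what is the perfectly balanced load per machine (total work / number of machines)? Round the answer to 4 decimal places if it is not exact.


Total processing time = 8 + 14 + 5 + 6 + 2 + 10 = 45
Number of machines = 4
Ideal balanced load = 45 / 4 = 11.25

11.25


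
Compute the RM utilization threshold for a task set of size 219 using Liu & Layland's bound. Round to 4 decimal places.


Compute 2^(1/219) = 1.0031700697
Subtract 1: 1.0031700697 - 1 = 0.0031700697
Multiply by n: 219 * 0.0031700697 = 0.6942452643
Round to 4 dp: 0.6942

0.6942


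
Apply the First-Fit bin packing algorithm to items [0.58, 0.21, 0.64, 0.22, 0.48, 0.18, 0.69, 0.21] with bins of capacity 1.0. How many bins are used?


Place items sequentially using First-Fit:
  Item 0.58 -> new Bin 1
  Item 0.21 -> Bin 1 (now 0.79)
  Item 0.64 -> new Bin 2
  Item 0.22 -> Bin 2 (now 0.86)
  Item 0.48 -> new Bin 3
  Item 0.18 -> Bin 1 (now 0.97)
  Item 0.69 -> new Bin 4
  Item 0.21 -> Bin 3 (now 0.69)
Total bins used = 4

4


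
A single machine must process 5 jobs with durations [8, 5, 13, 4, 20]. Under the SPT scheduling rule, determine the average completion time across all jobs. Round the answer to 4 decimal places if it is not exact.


Sort jobs by processing time (SPT order): [4, 5, 8, 13, 20]
Compute completion times sequentially:
  Job 1: processing = 4, completes at 4
  Job 2: processing = 5, completes at 9
  Job 3: processing = 8, completes at 17
  Job 4: processing = 13, completes at 30
  Job 5: processing = 20, completes at 50
Sum of completion times = 110
Average completion time = 110/5 = 22.0

22.0


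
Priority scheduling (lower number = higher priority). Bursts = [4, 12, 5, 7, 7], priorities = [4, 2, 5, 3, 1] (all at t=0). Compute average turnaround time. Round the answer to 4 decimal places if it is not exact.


Sort by priority (ascending = highest first):
Order: [(1, 7), (2, 12), (3, 7), (4, 4), (5, 5)]
Completion times:
  Priority 1, burst=7, C=7
  Priority 2, burst=12, C=19
  Priority 3, burst=7, C=26
  Priority 4, burst=4, C=30
  Priority 5, burst=5, C=35
Average turnaround = 117/5 = 23.4

23.4


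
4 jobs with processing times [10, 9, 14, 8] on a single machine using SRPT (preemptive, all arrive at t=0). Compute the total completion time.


Since all jobs arrive at t=0, SRPT equals SPT ordering.
SPT order: [8, 9, 10, 14]
Completion times:
  Job 1: p=8, C=8
  Job 2: p=9, C=17
  Job 3: p=10, C=27
  Job 4: p=14, C=41
Total completion time = 8 + 17 + 27 + 41 = 93

93


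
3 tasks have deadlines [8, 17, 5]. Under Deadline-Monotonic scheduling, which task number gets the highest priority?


Sort tasks by relative deadline (ascending):
  Task 3: deadline = 5
  Task 1: deadline = 8
  Task 2: deadline = 17
Priority order (highest first): [3, 1, 2]
Highest priority task = 3

3


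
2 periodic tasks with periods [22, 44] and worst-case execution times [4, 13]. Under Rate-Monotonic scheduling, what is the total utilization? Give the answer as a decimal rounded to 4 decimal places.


Compute individual utilizations (exact fractions):
  Task 1: C/T = 4/22 = 2/11 (approx. 0.1818)
  Task 2: C/T = 13/44 (approx. 0.2955)
Total utilization U = 2/11 + 13/44 = 21/44
Rounded to 4 decimal places: U = 0.4773
RM (Liu & Layland) bound for 2 tasks = 0.828427; compare with U = 21/44 (approx. 0.477273)
U <= bound, so schedulable by RM sufficient condition.

0.4773


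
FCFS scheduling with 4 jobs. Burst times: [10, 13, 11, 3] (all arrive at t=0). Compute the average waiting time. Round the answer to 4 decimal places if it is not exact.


FCFS order (as given): [10, 13, 11, 3]
Waiting times:
  Job 1: wait = 0
  Job 2: wait = 10
  Job 3: wait = 23
  Job 4: wait = 34
Sum of waiting times = 67
Average waiting time = 67/4 = 16.75

16.75


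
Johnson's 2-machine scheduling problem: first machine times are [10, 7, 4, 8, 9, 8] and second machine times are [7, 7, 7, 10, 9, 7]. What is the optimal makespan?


Apply Johnson's rule:
  Group 1 (a <= b): [(3, 4, 7), (2, 7, 7), (4, 8, 10), (5, 9, 9)]
  Group 2 (a > b): [(1, 10, 7), (6, 8, 7)]
Optimal job order: [3, 2, 4, 5, 1, 6]
Schedule:
  Job 3: M1 done at 4, M2 done at 11
  Job 2: M1 done at 11, M2 done at 18
  Job 4: M1 done at 19, M2 done at 29
  Job 5: M1 done at 28, M2 done at 38
  Job 1: M1 done at 38, M2 done at 45
  Job 6: M1 done at 46, M2 done at 53
Makespan = 53

53


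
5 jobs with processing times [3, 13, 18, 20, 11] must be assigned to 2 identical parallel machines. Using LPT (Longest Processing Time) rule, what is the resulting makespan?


Sort jobs in decreasing order (LPT): [20, 18, 13, 11, 3]
Assign each job to the least loaded machine:
  Machine 1: jobs [20, 11, 3], load = 34
  Machine 2: jobs [18, 13], load = 31
Makespan = max load = 34

34


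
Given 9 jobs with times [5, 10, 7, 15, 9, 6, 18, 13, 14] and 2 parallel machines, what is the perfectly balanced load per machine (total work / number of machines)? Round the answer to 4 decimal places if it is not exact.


Total processing time = 5 + 10 + 7 + 15 + 9 + 6 + 18 + 13 + 14 = 97
Number of machines = 2
Ideal balanced load = 97 / 2 = 48.5

48.5


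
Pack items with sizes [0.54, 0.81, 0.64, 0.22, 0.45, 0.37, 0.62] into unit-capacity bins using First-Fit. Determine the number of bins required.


Place items sequentially using First-Fit:
  Item 0.54 -> new Bin 1
  Item 0.81 -> new Bin 2
  Item 0.64 -> new Bin 3
  Item 0.22 -> Bin 1 (now 0.76)
  Item 0.45 -> new Bin 4
  Item 0.37 -> Bin 4 (now 0.82)
  Item 0.62 -> new Bin 5
Total bins used = 5

5


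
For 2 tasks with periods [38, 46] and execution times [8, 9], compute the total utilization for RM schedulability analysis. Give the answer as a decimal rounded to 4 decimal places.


Compute individual utilizations (exact fractions):
  Task 1: C/T = 8/38 = 4/19 (approx. 0.2105)
  Task 2: C/T = 9/46 (approx. 0.1957)
Total utilization U = 4/19 + 9/46 = 355/874
Rounded to 4 decimal places: U = 0.4062
RM (Liu & Layland) bound for 2 tasks = 0.828427; compare with U = 355/874 (approx. 0.406178)
U <= bound, so schedulable by RM sufficient condition.

0.4062


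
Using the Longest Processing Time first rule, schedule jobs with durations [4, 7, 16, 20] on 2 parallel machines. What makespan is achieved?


Sort jobs in decreasing order (LPT): [20, 16, 7, 4]
Assign each job to the least loaded machine:
  Machine 1: jobs [20, 4], load = 24
  Machine 2: jobs [16, 7], load = 23
Makespan = max load = 24

24


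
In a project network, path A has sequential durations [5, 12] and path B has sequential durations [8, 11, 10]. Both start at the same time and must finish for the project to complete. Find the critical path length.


Path A total = 5 + 12 = 17
Path B total = 8 + 11 + 10 = 29
Critical path = longest path = max(17, 29) = 29

29


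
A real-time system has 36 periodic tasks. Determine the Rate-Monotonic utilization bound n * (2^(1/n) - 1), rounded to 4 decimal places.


Compute 2^(1/36) = 1.0194406437
Subtract 1: 1.0194406437 - 1 = 0.0194406437
Multiply by n: 36 * 0.0194406437 = 0.6998631732
Round to 4 dp: 0.6999

0.6999


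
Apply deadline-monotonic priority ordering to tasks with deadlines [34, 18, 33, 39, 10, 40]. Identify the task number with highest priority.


Sort tasks by relative deadline (ascending):
  Task 5: deadline = 10
  Task 2: deadline = 18
  Task 3: deadline = 33
  Task 1: deadline = 34
  Task 4: deadline = 39
  Task 6: deadline = 40
Priority order (highest first): [5, 2, 3, 1, 4, 6]
Highest priority task = 5

5


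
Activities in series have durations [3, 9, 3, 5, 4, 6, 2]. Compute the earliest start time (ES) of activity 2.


Activity 2 starts after activities 1 through 1 complete.
Predecessor durations: [3]
ES = 3 = 3

3


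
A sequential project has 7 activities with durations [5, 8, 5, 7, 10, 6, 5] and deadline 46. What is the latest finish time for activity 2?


LF(activity 2) = deadline - sum of successor durations
Successors: activities 3 through 7 with durations [5, 7, 10, 6, 5]
Sum of successor durations = 33
LF = 46 - 33 = 13

13


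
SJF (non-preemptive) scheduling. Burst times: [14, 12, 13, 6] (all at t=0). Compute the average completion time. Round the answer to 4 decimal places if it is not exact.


SJF order (ascending): [6, 12, 13, 14]
Completion times:
  Job 1: burst=6, C=6
  Job 2: burst=12, C=18
  Job 3: burst=13, C=31
  Job 4: burst=14, C=45
Average completion = 100/4 = 25.0

25.0


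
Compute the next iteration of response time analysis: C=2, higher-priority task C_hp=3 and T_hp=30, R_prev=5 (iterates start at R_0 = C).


R_next = C + ceil(R_prev / T_hp) * C_hp
ceil(5 / 30) = ceil(0.1667) = 1
Interference = 1 * 3 = 3
R_next = 2 + 3 = 5
R_next = R_prev, so the iteration has converged (response time = 5).

5


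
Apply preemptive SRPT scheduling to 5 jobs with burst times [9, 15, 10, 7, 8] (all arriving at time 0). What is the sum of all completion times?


Since all jobs arrive at t=0, SRPT equals SPT ordering.
SPT order: [7, 8, 9, 10, 15]
Completion times:
  Job 1: p=7, C=7
  Job 2: p=8, C=15
  Job 3: p=9, C=24
  Job 4: p=10, C=34
  Job 5: p=15, C=49
Total completion time = 7 + 15 + 24 + 34 + 49 = 129

129


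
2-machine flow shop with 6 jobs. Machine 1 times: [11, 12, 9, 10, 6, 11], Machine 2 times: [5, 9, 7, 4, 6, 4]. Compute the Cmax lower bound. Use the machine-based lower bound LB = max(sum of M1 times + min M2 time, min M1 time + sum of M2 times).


LB1 = sum(M1 times) + min(M2 times) = 59 + 4 = 63
LB2 = min(M1 times) + sum(M2 times) = 6 + 35 = 41
Lower bound = max(LB1, LB2) = max(63, 41) = 63

63


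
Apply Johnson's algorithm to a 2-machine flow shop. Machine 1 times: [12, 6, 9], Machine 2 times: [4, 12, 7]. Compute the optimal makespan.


Apply Johnson's rule:
  Group 1 (a <= b): [(2, 6, 12)]
  Group 2 (a > b): [(3, 9, 7), (1, 12, 4)]
Optimal job order: [2, 3, 1]
Schedule:
  Job 2: M1 done at 6, M2 done at 18
  Job 3: M1 done at 15, M2 done at 25
  Job 1: M1 done at 27, M2 done at 31
Makespan = 31

31


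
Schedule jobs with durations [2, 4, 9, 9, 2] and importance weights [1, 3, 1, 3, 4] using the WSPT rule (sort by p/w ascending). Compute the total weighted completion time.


Compute p/w ratios and sort ascending (WSPT): [(2, 4), (4, 3), (2, 1), (9, 3), (9, 1)]
Compute weighted completion times:
  Job (p=2,w=4): C=2, w*C=4*2=8
  Job (p=4,w=3): C=6, w*C=3*6=18
  Job (p=2,w=1): C=8, w*C=1*8=8
  Job (p=9,w=3): C=17, w*C=3*17=51
  Job (p=9,w=1): C=26, w*C=1*26=26
Total weighted completion time = 111

111


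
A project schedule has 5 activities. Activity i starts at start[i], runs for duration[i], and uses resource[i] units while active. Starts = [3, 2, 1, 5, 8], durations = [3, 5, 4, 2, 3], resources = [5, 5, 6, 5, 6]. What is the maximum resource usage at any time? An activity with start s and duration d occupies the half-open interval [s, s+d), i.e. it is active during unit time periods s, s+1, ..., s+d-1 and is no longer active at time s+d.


Each activity i is active on [start_i, start_i + duration_i).
Compute total resource usage per time slot:
  t=0: active resources = [], total = 0
  t=1: active resources = [6], total = 6
  t=2: active resources = [5, 6], total = 11
  t=3: active resources = [5, 5, 6], total = 16
  t=4: active resources = [5, 5, 6], total = 16
  t=5: active resources = [5, 5, 5], total = 15
  t=6: active resources = [5, 5], total = 10
  t=7: active resources = [], total = 0
  t=8: active resources = [6], total = 6
  t=9: active resources = [6], total = 6
  t=10: active resources = [6], total = 6
Peak resource demand = 16

16


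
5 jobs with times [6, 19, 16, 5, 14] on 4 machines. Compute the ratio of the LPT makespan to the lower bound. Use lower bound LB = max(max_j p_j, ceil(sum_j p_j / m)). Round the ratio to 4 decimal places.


LPT order: [19, 16, 14, 6, 5]
Machine loads after assignment: [19, 16, 14, 11]
LPT makespan = 19
Lower bound = max(max_job, ceil(total/4)) = max(19, 15) = 19
Ratio = 19 / 19 = 1.0

1.0


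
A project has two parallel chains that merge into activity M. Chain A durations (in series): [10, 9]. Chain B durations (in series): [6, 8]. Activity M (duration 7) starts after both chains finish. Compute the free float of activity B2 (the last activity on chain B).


ES(B2) = sum of predecessors on chain B = 6
EF(B2) = ES + duration = 6 + 8 = 14
Successor of B2 is M. ES(M) = max(sum(A), sum(B)) = max(19, 14) = 19
Free float = ES(successor) - EF(current) = 19 - 14 = 5

5


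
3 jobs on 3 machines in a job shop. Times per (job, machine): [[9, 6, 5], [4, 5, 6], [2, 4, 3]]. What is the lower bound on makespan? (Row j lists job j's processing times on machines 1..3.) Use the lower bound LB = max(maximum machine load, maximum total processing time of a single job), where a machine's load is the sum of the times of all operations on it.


Machine loads:
  Machine 1: 9 + 4 + 2 = 15
  Machine 2: 6 + 5 + 4 = 15
  Machine 3: 5 + 6 + 3 = 14
Max machine load = 15
Job totals:
  Job 1: 20
  Job 2: 15
  Job 3: 9
Max job total = 20
Lower bound = max(15, 20) = 20

20


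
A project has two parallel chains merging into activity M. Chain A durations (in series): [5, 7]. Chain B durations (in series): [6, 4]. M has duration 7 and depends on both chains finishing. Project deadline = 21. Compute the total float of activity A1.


Forward pass: ES(A1) = sum of predecessors on chain A = 0
EF = ES + duration = 0 + 5 = 5
Backward pass: LF(M) = deadline = 21; LS(M) = 21 - 7 = 14
LF(A1) = LS(M) - sum(successors on chain A) = 14 - 7 = 7
LS = LF - duration = 7 - 5 = 2
Total float = LS - ES = 2 - 0 = 2

2


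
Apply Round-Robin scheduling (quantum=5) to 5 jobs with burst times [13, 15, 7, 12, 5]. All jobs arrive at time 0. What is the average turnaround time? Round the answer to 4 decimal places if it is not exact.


Time quantum = 5
Execution trace:
  J1 runs 5 units, time = 5
  J2 runs 5 units, time = 10
  J3 runs 5 units, time = 15
  J4 runs 5 units, time = 20
  J5 runs 5 units, time = 25
  J1 runs 5 units, time = 30
  J2 runs 5 units, time = 35
  J3 runs 2 units, time = 37
  J4 runs 5 units, time = 42
  J1 runs 3 units, time = 45
  J2 runs 5 units, time = 50
  J4 runs 2 units, time = 52
Finish times: [45, 50, 37, 52, 25]
Average turnaround = 209/5 = 41.8

41.8


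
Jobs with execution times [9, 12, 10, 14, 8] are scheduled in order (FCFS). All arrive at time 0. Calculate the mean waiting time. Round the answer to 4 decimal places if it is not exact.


FCFS order (as given): [9, 12, 10, 14, 8]
Waiting times:
  Job 1: wait = 0
  Job 2: wait = 9
  Job 3: wait = 21
  Job 4: wait = 31
  Job 5: wait = 45
Sum of waiting times = 106
Average waiting time = 106/5 = 21.2

21.2


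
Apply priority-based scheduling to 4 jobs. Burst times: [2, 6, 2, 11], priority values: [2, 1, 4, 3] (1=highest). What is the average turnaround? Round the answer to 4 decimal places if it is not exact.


Sort by priority (ascending = highest first):
Order: [(1, 6), (2, 2), (3, 11), (4, 2)]
Completion times:
  Priority 1, burst=6, C=6
  Priority 2, burst=2, C=8
  Priority 3, burst=11, C=19
  Priority 4, burst=2, C=21
Average turnaround = 54/4 = 13.5

13.5


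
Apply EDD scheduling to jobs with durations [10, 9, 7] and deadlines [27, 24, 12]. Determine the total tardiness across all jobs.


Sort by due date (EDD order): [(7, 12), (9, 24), (10, 27)]
Compute completion times and tardiness:
  Job 1: p=7, d=12, C=7, tardiness=max(0,7-12)=0
  Job 2: p=9, d=24, C=16, tardiness=max(0,16-24)=0
  Job 3: p=10, d=27, C=26, tardiness=max(0,26-27)=0
Total tardiness = 0

0


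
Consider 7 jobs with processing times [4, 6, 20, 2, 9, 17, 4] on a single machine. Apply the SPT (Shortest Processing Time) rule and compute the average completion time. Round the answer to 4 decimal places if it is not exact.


Sort jobs by processing time (SPT order): [2, 4, 4, 6, 9, 17, 20]
Compute completion times sequentially:
  Job 1: processing = 2, completes at 2
  Job 2: processing = 4, completes at 6
  Job 3: processing = 4, completes at 10
  Job 4: processing = 6, completes at 16
  Job 5: processing = 9, completes at 25
  Job 6: processing = 17, completes at 42
  Job 7: processing = 20, completes at 62
Sum of completion times = 163
Average completion time = 163/7 = 23.2857

23.2857


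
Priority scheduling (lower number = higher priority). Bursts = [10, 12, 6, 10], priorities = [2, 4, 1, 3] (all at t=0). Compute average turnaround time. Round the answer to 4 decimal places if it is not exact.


Sort by priority (ascending = highest first):
Order: [(1, 6), (2, 10), (3, 10), (4, 12)]
Completion times:
  Priority 1, burst=6, C=6
  Priority 2, burst=10, C=16
  Priority 3, burst=10, C=26
  Priority 4, burst=12, C=38
Average turnaround = 86/4 = 21.5

21.5


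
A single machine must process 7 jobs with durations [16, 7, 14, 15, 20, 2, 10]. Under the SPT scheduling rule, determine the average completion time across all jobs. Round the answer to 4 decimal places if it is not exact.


Sort jobs by processing time (SPT order): [2, 7, 10, 14, 15, 16, 20]
Compute completion times sequentially:
  Job 1: processing = 2, completes at 2
  Job 2: processing = 7, completes at 9
  Job 3: processing = 10, completes at 19
  Job 4: processing = 14, completes at 33
  Job 5: processing = 15, completes at 48
  Job 6: processing = 16, completes at 64
  Job 7: processing = 20, completes at 84
Sum of completion times = 259
Average completion time = 259/7 = 37.0

37.0


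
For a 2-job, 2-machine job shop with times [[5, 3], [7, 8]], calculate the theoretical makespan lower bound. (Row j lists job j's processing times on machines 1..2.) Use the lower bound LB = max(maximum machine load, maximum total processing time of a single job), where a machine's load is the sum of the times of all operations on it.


Machine loads:
  Machine 1: 5 + 7 = 12
  Machine 2: 3 + 8 = 11
Max machine load = 12
Job totals:
  Job 1: 8
  Job 2: 15
Max job total = 15
Lower bound = max(12, 15) = 15

15


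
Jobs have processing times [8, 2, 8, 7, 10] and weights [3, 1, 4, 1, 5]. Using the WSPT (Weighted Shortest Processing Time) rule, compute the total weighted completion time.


Compute p/w ratios and sort ascending (WSPT): [(2, 1), (8, 4), (10, 5), (8, 3), (7, 1)]
Compute weighted completion times:
  Job (p=2,w=1): C=2, w*C=1*2=2
  Job (p=8,w=4): C=10, w*C=4*10=40
  Job (p=10,w=5): C=20, w*C=5*20=100
  Job (p=8,w=3): C=28, w*C=3*28=84
  Job (p=7,w=1): C=35, w*C=1*35=35
Total weighted completion time = 261

261


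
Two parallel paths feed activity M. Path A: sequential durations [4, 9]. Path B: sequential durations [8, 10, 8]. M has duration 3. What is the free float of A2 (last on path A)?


ES(A2) = sum of predecessors on chain A = 4
EF(A2) = ES + duration = 4 + 9 = 13
Successor of A2 is M. ES(M) = max(sum(A), sum(B)) = max(13, 26) = 26
Free float = ES(successor) - EF(current) = 26 - 13 = 13

13


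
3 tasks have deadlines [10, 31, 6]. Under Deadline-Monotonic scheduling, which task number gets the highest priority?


Sort tasks by relative deadline (ascending):
  Task 3: deadline = 6
  Task 1: deadline = 10
  Task 2: deadline = 31
Priority order (highest first): [3, 1, 2]
Highest priority task = 3

3


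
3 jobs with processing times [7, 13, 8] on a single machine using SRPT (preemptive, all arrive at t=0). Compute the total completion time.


Since all jobs arrive at t=0, SRPT equals SPT ordering.
SPT order: [7, 8, 13]
Completion times:
  Job 1: p=7, C=7
  Job 2: p=8, C=15
  Job 3: p=13, C=28
Total completion time = 7 + 15 + 28 = 50

50


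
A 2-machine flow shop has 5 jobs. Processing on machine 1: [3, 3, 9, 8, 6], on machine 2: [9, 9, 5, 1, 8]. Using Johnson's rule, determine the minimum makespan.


Apply Johnson's rule:
  Group 1 (a <= b): [(1, 3, 9), (2, 3, 9), (5, 6, 8)]
  Group 2 (a > b): [(3, 9, 5), (4, 8, 1)]
Optimal job order: [1, 2, 5, 3, 4]
Schedule:
  Job 1: M1 done at 3, M2 done at 12
  Job 2: M1 done at 6, M2 done at 21
  Job 5: M1 done at 12, M2 done at 29
  Job 3: M1 done at 21, M2 done at 34
  Job 4: M1 done at 29, M2 done at 35
Makespan = 35

35


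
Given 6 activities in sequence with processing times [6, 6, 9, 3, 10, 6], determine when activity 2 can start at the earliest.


Activity 2 starts after activities 1 through 1 complete.
Predecessor durations: [6]
ES = 6 = 6

6


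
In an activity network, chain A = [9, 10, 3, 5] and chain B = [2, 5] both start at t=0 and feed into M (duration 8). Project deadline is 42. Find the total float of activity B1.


Forward pass: ES(B1) = sum of predecessors on chain B = 0
EF = ES + duration = 0 + 2 = 2
Backward pass: LF(M) = deadline = 42; LS(M) = 42 - 8 = 34
LF(B1) = LS(M) - sum(successors on chain B) = 34 - 5 = 29
LS = LF - duration = 29 - 2 = 27
Total float = LS - ES = 27 - 0 = 27

27


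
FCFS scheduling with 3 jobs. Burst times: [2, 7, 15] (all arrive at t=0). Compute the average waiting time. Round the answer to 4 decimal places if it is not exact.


FCFS order (as given): [2, 7, 15]
Waiting times:
  Job 1: wait = 0
  Job 2: wait = 2
  Job 3: wait = 9
Sum of waiting times = 11
Average waiting time = 11/3 = 3.6667

3.6667


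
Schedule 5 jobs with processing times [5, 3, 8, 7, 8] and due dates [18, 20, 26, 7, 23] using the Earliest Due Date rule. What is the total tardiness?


Sort by due date (EDD order): [(7, 7), (5, 18), (3, 20), (8, 23), (8, 26)]
Compute completion times and tardiness:
  Job 1: p=7, d=7, C=7, tardiness=max(0,7-7)=0
  Job 2: p=5, d=18, C=12, tardiness=max(0,12-18)=0
  Job 3: p=3, d=20, C=15, tardiness=max(0,15-20)=0
  Job 4: p=8, d=23, C=23, tardiness=max(0,23-23)=0
  Job 5: p=8, d=26, C=31, tardiness=max(0,31-26)=5
Total tardiness = 5

5


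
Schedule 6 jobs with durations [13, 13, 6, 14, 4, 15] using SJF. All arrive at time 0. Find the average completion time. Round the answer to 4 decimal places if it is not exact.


SJF order (ascending): [4, 6, 13, 13, 14, 15]
Completion times:
  Job 1: burst=4, C=4
  Job 2: burst=6, C=10
  Job 3: burst=13, C=23
  Job 4: burst=13, C=36
  Job 5: burst=14, C=50
  Job 6: burst=15, C=65
Average completion = 188/6 = 31.3333

31.3333


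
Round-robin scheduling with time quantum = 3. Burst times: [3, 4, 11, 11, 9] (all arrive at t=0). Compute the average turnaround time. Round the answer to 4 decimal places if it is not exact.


Time quantum = 3
Execution trace:
  J1 runs 3 units, time = 3
  J2 runs 3 units, time = 6
  J3 runs 3 units, time = 9
  J4 runs 3 units, time = 12
  J5 runs 3 units, time = 15
  J2 runs 1 units, time = 16
  J3 runs 3 units, time = 19
  J4 runs 3 units, time = 22
  J5 runs 3 units, time = 25
  J3 runs 3 units, time = 28
  J4 runs 3 units, time = 31
  J5 runs 3 units, time = 34
  J3 runs 2 units, time = 36
  J4 runs 2 units, time = 38
Finish times: [3, 16, 36, 38, 34]
Average turnaround = 127/5 = 25.4

25.4


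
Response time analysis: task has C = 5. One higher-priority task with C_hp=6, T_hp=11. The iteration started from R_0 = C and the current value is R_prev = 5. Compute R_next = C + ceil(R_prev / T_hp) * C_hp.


R_next = C + ceil(R_prev / T_hp) * C_hp
ceil(5 / 11) = ceil(0.4545) = 1
Interference = 1 * 6 = 6
R_next = 5 + 6 = 11

11


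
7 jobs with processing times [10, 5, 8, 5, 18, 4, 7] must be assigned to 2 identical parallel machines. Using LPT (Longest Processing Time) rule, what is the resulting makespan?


Sort jobs in decreasing order (LPT): [18, 10, 8, 7, 5, 5, 4]
Assign each job to the least loaded machine:
  Machine 1: jobs [18, 7, 4], load = 29
  Machine 2: jobs [10, 8, 5, 5], load = 28
Makespan = max load = 29

29


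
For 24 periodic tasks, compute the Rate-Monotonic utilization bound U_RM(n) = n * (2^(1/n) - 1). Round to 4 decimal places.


Compute 2^(1/24) = 1.0293022366
Subtract 1: 1.0293022366 - 1 = 0.0293022366
Multiply by n: 24 * 0.0293022366 = 0.7032536784
Round to 4 dp: 0.7033

0.7033


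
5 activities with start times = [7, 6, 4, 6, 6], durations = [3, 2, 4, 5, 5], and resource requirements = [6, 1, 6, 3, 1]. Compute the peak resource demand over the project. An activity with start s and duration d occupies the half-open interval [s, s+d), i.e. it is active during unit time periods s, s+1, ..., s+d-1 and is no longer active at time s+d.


Each activity i is active on [start_i, start_i + duration_i).
Compute total resource usage per time slot:
  t=0: active resources = [], total = 0
  t=1: active resources = [], total = 0
  t=2: active resources = [], total = 0
  t=3: active resources = [], total = 0
  t=4: active resources = [6], total = 6
  t=5: active resources = [6], total = 6
  t=6: active resources = [1, 6, 3, 1], total = 11
  t=7: active resources = [6, 1, 6, 3, 1], total = 17
  t=8: active resources = [6, 3, 1], total = 10
  t=9: active resources = [6, 3, 1], total = 10
  t=10: active resources = [3, 1], total = 4
Peak resource demand = 17

17


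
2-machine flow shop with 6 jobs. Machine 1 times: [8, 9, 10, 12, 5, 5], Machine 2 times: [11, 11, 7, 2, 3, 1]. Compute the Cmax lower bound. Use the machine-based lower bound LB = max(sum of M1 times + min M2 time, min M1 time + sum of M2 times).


LB1 = sum(M1 times) + min(M2 times) = 49 + 1 = 50
LB2 = min(M1 times) + sum(M2 times) = 5 + 35 = 40
Lower bound = max(LB1, LB2) = max(50, 40) = 50

50


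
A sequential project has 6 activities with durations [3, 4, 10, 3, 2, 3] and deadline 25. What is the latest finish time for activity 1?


LF(activity 1) = deadline - sum of successor durations
Successors: activities 2 through 6 with durations [4, 10, 3, 2, 3]
Sum of successor durations = 22
LF = 25 - 22 = 3

3


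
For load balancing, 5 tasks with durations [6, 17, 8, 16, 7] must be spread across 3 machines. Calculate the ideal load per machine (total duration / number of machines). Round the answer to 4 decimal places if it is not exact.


Total processing time = 6 + 17 + 8 + 16 + 7 = 54
Number of machines = 3
Ideal balanced load = 54 / 3 = 18.0

18.0


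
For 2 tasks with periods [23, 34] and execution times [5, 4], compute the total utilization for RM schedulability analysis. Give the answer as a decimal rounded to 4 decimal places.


Compute individual utilizations (exact fractions):
  Task 1: C/T = 5/23 (approx. 0.2174)
  Task 2: C/T = 4/34 = 2/17 (approx. 0.1176)
Total utilization U = 5/23 + 2/17 = 131/391
Rounded to 4 decimal places: U = 0.3350
RM (Liu & Layland) bound for 2 tasks = 0.828427; compare with U = 131/391 (approx. 0.335038)
U <= bound, so schedulable by RM sufficient condition.

0.3350


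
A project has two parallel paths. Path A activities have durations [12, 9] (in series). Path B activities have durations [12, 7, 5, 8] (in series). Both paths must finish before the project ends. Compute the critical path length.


Path A total = 12 + 9 = 21
Path B total = 12 + 7 + 5 + 8 = 32
Critical path = longest path = max(21, 32) = 32

32


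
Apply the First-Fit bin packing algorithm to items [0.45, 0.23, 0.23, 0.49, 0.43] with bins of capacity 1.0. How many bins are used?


Place items sequentially using First-Fit:
  Item 0.45 -> new Bin 1
  Item 0.23 -> Bin 1 (now 0.68)
  Item 0.23 -> Bin 1 (now 0.91)
  Item 0.49 -> new Bin 2
  Item 0.43 -> Bin 2 (now 0.92)
Total bins used = 2

2


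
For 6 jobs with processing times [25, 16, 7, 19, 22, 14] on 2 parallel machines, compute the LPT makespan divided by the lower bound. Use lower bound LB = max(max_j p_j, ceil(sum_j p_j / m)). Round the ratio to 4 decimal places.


LPT order: [25, 22, 19, 16, 14, 7]
Machine loads after assignment: [55, 48]
LPT makespan = 55
Lower bound = max(max_job, ceil(total/2)) = max(25, 52) = 52
Ratio = 55 / 52 = 1.0577

1.0577


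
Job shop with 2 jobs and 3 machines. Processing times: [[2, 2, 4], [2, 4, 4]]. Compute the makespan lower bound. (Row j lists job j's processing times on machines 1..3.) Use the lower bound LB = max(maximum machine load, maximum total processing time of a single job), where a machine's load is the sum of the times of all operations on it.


Machine loads:
  Machine 1: 2 + 2 = 4
  Machine 2: 2 + 4 = 6
  Machine 3: 4 + 4 = 8
Max machine load = 8
Job totals:
  Job 1: 8
  Job 2: 10
Max job total = 10
Lower bound = max(8, 10) = 10

10
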